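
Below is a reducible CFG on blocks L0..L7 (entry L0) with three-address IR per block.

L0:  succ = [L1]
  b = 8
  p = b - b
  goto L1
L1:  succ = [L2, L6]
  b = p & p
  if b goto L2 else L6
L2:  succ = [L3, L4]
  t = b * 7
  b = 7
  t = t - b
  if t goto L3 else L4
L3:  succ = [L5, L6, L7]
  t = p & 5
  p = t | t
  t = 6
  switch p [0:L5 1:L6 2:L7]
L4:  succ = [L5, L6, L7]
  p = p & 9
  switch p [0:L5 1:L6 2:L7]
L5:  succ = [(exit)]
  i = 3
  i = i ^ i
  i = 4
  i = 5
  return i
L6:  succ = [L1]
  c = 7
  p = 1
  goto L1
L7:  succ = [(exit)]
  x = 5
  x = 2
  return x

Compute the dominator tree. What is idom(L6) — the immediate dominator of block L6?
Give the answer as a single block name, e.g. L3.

idom tree: L1←L0 L2←L1 L3←L2 L4←L2 L5←L2 L6←L1 L7←L2
Dom at joins:
  L1: preds {L0,L6}: {L0} ∩ {L0,L1,L6} = {L0}; idom=L0
  L5: preds {L3,L4}: {L0,L1,L2,L3} ∩ {L0,L1,L2,L4} = {L0,L1,L2}; idom=L2
  L6: preds {L1,L3,L4}: {L0,L1} ∩ {L0,L1,L2,L3} ∩ {L0,L1,L2,L4} = {L0,L1}; idom=L1
  L7: preds {L3,L4}: {L0,L1,L2,L3} ∩ {L0,L1,L2,L4} = {L0,L1,L2}; idom=L2

idom(L6) = L1

Answer: L1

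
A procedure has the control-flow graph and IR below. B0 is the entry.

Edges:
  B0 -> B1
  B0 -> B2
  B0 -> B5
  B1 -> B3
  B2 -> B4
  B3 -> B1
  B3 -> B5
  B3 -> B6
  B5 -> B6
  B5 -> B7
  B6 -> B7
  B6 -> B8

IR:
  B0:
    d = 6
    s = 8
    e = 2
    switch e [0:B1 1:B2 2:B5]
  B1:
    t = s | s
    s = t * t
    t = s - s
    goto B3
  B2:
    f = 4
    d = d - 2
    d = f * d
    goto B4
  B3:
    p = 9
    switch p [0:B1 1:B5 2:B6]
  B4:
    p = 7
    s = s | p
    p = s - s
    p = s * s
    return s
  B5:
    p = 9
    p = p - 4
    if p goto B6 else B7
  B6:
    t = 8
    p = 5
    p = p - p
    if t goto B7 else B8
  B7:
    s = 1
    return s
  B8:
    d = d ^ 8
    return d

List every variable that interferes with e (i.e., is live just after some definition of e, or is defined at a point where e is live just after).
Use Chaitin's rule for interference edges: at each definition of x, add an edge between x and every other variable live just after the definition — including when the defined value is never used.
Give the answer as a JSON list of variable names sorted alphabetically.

Answer: ["d", "s"]

Derivation:
def/use:
  B0 def {d,e,s} use ∅
  B1 def {s,t} use {s}
  B2 def {d,f} use {d}
  B3 def {p} use ∅
  B4 def {p,s} use {s}
  B5 def {p} use ∅
  B6 def {p,t} use ∅
  B7 def {s} use ∅
  B8 def {d} use {d}

Live sets:
  B0: in=∅ out={d,s}
  B1: in={d,s} out={d,s}
  B2: in={d,s} out={s}
  B3: in={d,s} out={d,s}
  B4: in={s} out=∅
  B5: in={d} out={d}
  B6: in={d} out={d}
  B7: in=∅ out=∅
  B8: in={d} out=∅

Conflict graph:
  d: {e,f,p,s,t}
  e: {d,s}
  f: {d,s}
  p: {d,s,t}
  s: {d,e,f,p,t}
  t: {d,p,s}

N(e) = ["d", "s"]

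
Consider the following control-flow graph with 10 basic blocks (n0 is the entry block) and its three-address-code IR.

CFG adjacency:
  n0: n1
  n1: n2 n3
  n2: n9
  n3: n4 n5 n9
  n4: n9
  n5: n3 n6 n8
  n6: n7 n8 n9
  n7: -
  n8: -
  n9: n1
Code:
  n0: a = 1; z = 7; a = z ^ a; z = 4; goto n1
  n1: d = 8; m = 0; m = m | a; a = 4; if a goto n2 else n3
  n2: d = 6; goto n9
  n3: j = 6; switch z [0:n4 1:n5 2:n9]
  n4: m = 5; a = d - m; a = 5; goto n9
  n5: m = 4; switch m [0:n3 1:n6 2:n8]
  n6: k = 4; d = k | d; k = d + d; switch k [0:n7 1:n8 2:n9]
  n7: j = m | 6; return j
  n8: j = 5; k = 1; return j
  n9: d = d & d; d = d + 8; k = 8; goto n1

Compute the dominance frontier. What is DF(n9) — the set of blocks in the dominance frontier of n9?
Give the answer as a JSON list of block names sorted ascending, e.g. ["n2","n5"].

Answer: ["n1"]

Analysis:
idom tree: n1←n0 n2←n1 n3←n1 n4←n3 n5←n3 n6←n5 n7←n6 n8←n5 n9←n1
Dom at joins:
  n1: preds {n0,n9}: {n0} ∩ {n0,n1,n9} = {n0}; idom=n0
  n3: preds {n1,n5}: {n0,n1} ∩ {n0,n1,n3,n5} = {n0,n1}; idom=n1
  n8: preds {n5,n6}: {n0,n1,n3,n5} ∩ {n0,n1,n3,n5,n6} = {n0,n1,n3,n5}; idom=n5
  n9: preds {n2,n3,n4,n6}: {n0,n1,n2} ∩ {n0,n1,n3} ∩ {n0,n1,n3,n4} ∩ {n0,n1,n3,n5,n6} = {n0,n1}; idom=n1

DF derivation:
  join n1 pred n0: · stop@n0
  join n1 pred n9: n9→n1 stop@n0
  join n3 pred n1: · stop@n1
  join n3 pred n5: n5→n3 stop@n1
  join n8 pred n5: · stop@n5
  join n8 pred n6: n6 stop@n5
  join n9 pred n2: n2 stop@n1
  join n9 pred n3: n3 stop@n1
  join n9 pred n4: n4→n3 stop@n1
  join n9 pred n6: n6→n5→n3 stop@n1
  n0 → ∅
  n1 → {n1}
  n2 → {n9}
  n3 → {n3,n9}
  n4 → {n9}
  n5 → {n3,n9}
  n6 → {n8,n9}
  n7 → ∅
  n8 → ∅
  n9 → {n1}

DF(n9) = ["n1"]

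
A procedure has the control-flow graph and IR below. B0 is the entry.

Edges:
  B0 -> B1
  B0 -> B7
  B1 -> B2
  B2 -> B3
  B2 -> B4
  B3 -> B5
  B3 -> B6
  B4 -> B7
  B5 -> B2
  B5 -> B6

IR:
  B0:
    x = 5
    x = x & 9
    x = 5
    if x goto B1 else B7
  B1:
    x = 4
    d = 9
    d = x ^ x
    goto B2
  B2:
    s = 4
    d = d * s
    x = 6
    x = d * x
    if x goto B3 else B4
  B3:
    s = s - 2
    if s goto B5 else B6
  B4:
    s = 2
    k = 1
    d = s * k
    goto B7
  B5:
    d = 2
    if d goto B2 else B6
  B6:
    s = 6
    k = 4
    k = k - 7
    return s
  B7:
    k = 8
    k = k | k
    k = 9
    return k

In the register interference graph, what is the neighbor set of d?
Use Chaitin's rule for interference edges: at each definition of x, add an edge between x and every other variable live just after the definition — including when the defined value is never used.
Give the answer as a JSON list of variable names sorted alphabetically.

Answer: ["s", "x"]

Analysis:
Block summaries:
  B0 def {x} use ∅
  B1 def {d,x} use ∅
  B2 def {d,s,x} use {d}
  B3 def {s} use {s}
  B4 def {d,k,s} use ∅
  B5 def {d} use ∅
  B6 def {k,s} use ∅
  B7 def {k} use ∅

Liveness:
  live B0: ∅→∅
  live B1: ∅→{d}
  live B2: {d}→{s}
  live B3: {s}→∅
  live B4: ∅→∅
  live B5: ∅→{d}
  live B6: ∅→∅
  live B7: ∅→∅

Interference:
  d — {s,x}
  k — {s}
  s — {d,k,x}
  x — {d,s}

N(d) = ["s", "x"]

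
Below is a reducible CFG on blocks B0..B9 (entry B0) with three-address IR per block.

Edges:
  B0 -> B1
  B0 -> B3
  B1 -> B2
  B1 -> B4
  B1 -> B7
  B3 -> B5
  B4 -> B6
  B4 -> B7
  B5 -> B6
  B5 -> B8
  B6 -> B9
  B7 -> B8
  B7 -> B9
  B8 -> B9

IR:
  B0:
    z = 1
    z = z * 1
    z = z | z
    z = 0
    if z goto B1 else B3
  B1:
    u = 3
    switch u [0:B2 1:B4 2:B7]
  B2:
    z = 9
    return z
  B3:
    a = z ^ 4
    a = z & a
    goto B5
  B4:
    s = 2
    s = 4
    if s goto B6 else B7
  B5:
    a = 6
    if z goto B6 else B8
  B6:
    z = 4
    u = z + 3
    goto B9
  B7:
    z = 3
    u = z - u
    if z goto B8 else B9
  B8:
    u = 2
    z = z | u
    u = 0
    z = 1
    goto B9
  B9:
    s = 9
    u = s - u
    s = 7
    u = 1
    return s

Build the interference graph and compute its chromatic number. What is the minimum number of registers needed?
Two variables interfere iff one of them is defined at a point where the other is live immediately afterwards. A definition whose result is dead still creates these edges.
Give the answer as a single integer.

Block summaries:
  B0: def={z} ue=∅
  B1: def={u} ue=∅
  B2: def={z} ue=∅
  B3: def={a} ue={z}
  B4: def={s} ue=∅
  B5: def={a} ue={z}
  B6: def={u,z} ue=∅
  B7: def={u,z} ue={u}
  B8: def={u,z} ue={z}
  B9: def={s,u} ue={u}

Backward fixpoint:
  B0: in=∅ out={z}
  B1: in=∅ out={u}
  B2: in=∅ out=∅
  B3: in={z} out={z}
  B4: in={u} out={u}
  B5: in={z} out={z}
  B6: in=∅ out={u}
  B7: in={u} out={u,z}
  B8: in={z} out={u}
  B9: in={u} out=∅

Interfere edges:
  a↔{z}
  s↔{u}
  u↔{s,z}
  z↔{a,u}

Colouring:
  {a,z} pairwise interfere (2-clique) ⇒ χ ≥ 2
  assign a→c0 s→c1 u→c0 z→c1 — no edge inside a register ⇒ χ ≤ 2
  χ = 2

Answer: 2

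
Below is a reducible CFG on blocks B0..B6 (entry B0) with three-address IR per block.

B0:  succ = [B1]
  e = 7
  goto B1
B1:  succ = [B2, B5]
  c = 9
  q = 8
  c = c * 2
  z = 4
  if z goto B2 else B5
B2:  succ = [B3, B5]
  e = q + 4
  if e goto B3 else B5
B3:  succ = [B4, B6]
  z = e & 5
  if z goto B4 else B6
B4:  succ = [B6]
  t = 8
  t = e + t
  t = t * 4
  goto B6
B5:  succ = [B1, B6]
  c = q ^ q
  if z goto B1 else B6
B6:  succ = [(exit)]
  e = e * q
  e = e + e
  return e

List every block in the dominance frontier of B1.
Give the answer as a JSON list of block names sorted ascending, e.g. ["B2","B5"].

Answer: ["B1"]

Analysis:
idom tree: B1←B0 B2←B1 B3←B2 B4←B3 B5←B1 B6←B1
Dom at joins:
  B1: preds {B0,B5}: {B0} ∩ {B0,B1,B5} = {B0}; idom=B0
  B5: preds {B1,B2}: {B0,B1} ∩ {B0,B1,B2} = {B0,B1}; idom=B1
  B6: preds {B3,B4,B5}: {B0,B1,B2,B3} ∩ {B0,B1,B2,B3,B4} ∩ {B0,B1,B5} = {B0,B1}; idom=B1

DF derivation:
  B1←B0: walk · to B0
  B1←B5: walk B5→B1 to B0
  B5←B1: walk · to B1
  B5←B2: walk B2 to B1
  B6←B3: walk B3→B2 to B1
  B6←B4: walk B4→B3→B2 to B1
  B6←B5: walk B5 to B1
  B0 → ∅
  B1 → {B1}
  B2 → {B5,B6}
  B3 → {B6}
  B4 → {B6}
  B5 → {B1,B6}
  B6 → ∅

DF(B1) = ["B1"]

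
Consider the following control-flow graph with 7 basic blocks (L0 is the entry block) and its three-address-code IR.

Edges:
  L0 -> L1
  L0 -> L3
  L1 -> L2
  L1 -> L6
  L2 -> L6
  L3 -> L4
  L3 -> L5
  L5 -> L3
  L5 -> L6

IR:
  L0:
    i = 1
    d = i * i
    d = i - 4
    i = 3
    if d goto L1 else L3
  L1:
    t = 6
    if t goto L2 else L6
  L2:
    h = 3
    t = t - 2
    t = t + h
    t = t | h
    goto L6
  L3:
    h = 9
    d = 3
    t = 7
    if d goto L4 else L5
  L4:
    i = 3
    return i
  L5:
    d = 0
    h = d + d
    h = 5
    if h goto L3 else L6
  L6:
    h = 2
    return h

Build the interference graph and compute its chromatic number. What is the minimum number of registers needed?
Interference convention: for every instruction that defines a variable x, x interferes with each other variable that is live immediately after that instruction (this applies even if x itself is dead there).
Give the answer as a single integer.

def/use:
  L0 def {d,i} use ∅
  L1 def {t} use ∅
  L2 def {h,t} use {t}
  L3 def {d,h,t} use ∅
  L4 def {i} use ∅
  L5 def {d,h} use ∅
  L6 def {h} use ∅

Liveness:
  L0 li=∅ lo=∅
  L1 li=∅ lo={t}
  L2 li={t} lo=∅
  L3 li=∅ lo=∅
  L4 li=∅ lo=∅
  L5 li=∅ lo=∅
  L6 li=∅ lo=∅

Interference:
  d↔{i,t}
  h↔{t}
  i↔{d}
  t↔{d,h}

Chromatic number:
  {d,i} pairwise interfere (2-clique) ⇒ χ ≥ 2
  assign d→R0 h→R0 i→R1 t→R1 — no edge inside a register ⇒ χ ≤ 2
  χ = 2

Answer: 2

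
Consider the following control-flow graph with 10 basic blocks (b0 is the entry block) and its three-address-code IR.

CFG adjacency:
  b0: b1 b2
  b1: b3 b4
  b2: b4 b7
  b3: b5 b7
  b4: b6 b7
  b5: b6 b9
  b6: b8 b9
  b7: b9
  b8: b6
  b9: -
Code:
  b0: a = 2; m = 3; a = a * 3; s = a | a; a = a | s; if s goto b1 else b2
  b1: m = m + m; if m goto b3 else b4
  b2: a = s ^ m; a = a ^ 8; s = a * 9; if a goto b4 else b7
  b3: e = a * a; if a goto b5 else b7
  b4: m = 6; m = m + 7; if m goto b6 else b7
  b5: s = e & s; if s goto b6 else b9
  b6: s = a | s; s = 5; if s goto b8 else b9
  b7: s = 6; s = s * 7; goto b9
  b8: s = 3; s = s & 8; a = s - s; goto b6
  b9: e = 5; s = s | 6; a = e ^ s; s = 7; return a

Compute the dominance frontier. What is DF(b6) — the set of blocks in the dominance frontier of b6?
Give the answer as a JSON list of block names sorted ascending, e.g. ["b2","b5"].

idom tree: b1←b0 b2←b0 b3←b1 b4←b0 b5←b3 b6←b0 b7←b0 b8←b6 b9←b0
Join-block Dom:
  b4: preds {b1,b2}: {b0,b1} ∩ {b0,b2} = {b0}; idom=b0
  b6: preds {b4,b5,b8}: {b0,b4} ∩ {b0,b1,b3,b5} ∩ {b0,b6,b8} = {b0}; idom=b0
  b7: preds {b2,b3,b4}: {b0,b2} ∩ {b0,b1,b3} ∩ {b0,b4} = {b0}; idom=b0
  b9: preds {b5,b6,b7}: {b0,b1,b3,b5} ∩ {b0,b6} ∩ {b0,b7} = {b0}; idom=b0

DF walk-up:
  join b4 pred b1: b1 stop@b0
  join b4 pred b2: b2 stop@b0
  join b6 pred b4: b4 stop@b0
  join b6 pred b5: b5→b3→b1 stop@b0
  join b6 pred b8: b8→b6 stop@b0
  join b7 pred b2: b2 stop@b0
  join b7 pred b3: b3→b1 stop@b0
  join b7 pred b4: b4 stop@b0
  join b9 pred b5: b5→b3→b1 stop@b0
  join b9 pred b6: b6 stop@b0
  join b9 pred b7: b7 stop@b0
  DF(b0)=∅
  DF(b1)={b4,b6,b7,b9}
  DF(b2)={b4,b7}
  DF(b3)={b6,b7,b9}
  DF(b4)={b6,b7}
  DF(b5)={b6,b9}
  DF(b6)={b6,b9}
  DF(b7)={b9}
  DF(b8)={b6}
  DF(b9)=∅

DF(b6) = ["b6", "b9"]

Answer: ["b6", "b9"]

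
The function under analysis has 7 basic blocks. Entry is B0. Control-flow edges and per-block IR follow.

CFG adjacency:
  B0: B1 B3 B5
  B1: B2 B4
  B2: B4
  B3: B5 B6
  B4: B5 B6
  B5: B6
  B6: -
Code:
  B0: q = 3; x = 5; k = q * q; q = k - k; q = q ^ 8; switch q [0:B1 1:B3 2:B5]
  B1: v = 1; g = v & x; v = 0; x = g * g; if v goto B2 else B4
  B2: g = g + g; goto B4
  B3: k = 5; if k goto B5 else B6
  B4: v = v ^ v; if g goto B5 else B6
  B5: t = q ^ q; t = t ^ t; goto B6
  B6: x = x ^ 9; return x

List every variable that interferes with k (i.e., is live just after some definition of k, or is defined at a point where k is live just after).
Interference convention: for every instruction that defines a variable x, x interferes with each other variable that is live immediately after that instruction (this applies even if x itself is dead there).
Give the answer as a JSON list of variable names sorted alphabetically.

Per-block:
  B0: def={k,q,x} ue=∅
  B1: def={g,v,x} ue={x}
  B2: def={g} ue={g}
  B3: def={k} ue=∅
  B4: def={v} ue={g,v}
  B5: def={t} ue={q}
  B6: def={x} ue={x}

Liveness:
  B0: in=∅ out={q,x}
  B1: in={q,x} out={g,q,v,x}
  B2: in={g,q,v,x} out={g,q,v,x}
  B3: in={q,x} out={q,x}
  B4: in={g,q,v,x} out={q,x}
  B5: in={q,x} out={x}
  B6: in={x} out=∅

Interference:
  g: {q,v,x}
  k: {q,x}
  q: {g,k,v,x}
  t: {x}
  v: {g,q,x}
  x: {g,k,q,t,v}

N(k) = ["q", "x"]

Answer: ["q", "x"]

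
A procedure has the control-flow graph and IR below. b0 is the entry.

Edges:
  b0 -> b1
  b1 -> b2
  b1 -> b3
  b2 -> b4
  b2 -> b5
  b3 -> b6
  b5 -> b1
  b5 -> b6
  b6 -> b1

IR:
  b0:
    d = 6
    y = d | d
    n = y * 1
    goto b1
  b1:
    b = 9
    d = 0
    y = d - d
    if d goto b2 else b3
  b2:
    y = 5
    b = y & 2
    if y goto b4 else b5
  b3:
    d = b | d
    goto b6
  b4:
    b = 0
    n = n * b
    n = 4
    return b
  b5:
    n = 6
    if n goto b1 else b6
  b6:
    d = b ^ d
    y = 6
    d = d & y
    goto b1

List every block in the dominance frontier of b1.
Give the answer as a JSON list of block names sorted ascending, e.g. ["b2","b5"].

Answer: ["b1"]

Analysis:
idom tree: b1←b0 b2←b1 b3←b1 b4←b2 b5←b2 b6←b1
Dom at joins:
  b1: preds {b0,b5,b6}: {b0} ∩ {b0,b1,b2,b5} ∩ {b0,b1,b6} = {b0}; idom=b0
  b6: preds {b3,b5}: {b0,b1,b3} ∩ {b0,b1,b2,b5} = {b0,b1}; idom=b1

DF walk-up:
  b1←b0: walk · to b0
  b1←b5: walk b5→b2→b1 to b0
  b1←b6: walk b6→b1 to b0
  b6←b3: walk b3 to b1
  b6←b5: walk b5→b2 to b1
  DF(b0)=∅
  DF(b1)={b1}
  DF(b2)={b1,b6}
  DF(b3)={b6}
  DF(b4)=∅
  DF(b5)={b1,b6}
  DF(b6)={b1}

DF(b1) = ["b1"]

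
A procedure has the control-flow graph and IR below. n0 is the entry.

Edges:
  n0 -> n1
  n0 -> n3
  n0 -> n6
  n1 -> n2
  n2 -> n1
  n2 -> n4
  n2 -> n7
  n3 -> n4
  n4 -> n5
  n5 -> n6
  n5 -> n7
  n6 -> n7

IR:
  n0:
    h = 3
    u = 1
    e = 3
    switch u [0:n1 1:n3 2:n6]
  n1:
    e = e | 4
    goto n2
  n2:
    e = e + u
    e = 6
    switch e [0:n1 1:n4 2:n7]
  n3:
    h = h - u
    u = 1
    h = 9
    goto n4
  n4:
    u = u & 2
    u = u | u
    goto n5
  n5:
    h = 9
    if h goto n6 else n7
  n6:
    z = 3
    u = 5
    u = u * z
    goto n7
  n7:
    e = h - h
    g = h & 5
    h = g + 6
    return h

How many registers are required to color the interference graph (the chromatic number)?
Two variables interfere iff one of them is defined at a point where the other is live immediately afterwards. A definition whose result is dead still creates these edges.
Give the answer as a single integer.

Block summaries:
  n0 def {e,h,u} use ∅
  n1 def {e} use {e}
  n2 def {e} use {e,u}
  n3 def {h,u} use {h,u}
  n4 def {u} use {u}
  n5 def {h} use ∅
  n6 def {u,z} use ∅
  n7 def {e,g,h} use {h}

Live sets:
  live n0: ∅→{e,h,u}
  live n1: {e,h,u}→{e,h,u}
  live n2: {e,h,u}→{e,h,u}
  live n3: {h,u}→{u}
  live n4: {u}→∅
  live n5: ∅→{h}
  live n6: {h}→{h}
  live n7: {h}→∅

Conflict graph:
  e — {h,u}
  g — ∅
  h — {e,u,z}
  u — {e,h,z}
  z — {h,u}

Chromatic number:
  clique {e,h,u} ⇒ need ≥ 3
  3-colouring: c0={g,h}  c1={u}  c2={e,z}
  χ = 3

Answer: 3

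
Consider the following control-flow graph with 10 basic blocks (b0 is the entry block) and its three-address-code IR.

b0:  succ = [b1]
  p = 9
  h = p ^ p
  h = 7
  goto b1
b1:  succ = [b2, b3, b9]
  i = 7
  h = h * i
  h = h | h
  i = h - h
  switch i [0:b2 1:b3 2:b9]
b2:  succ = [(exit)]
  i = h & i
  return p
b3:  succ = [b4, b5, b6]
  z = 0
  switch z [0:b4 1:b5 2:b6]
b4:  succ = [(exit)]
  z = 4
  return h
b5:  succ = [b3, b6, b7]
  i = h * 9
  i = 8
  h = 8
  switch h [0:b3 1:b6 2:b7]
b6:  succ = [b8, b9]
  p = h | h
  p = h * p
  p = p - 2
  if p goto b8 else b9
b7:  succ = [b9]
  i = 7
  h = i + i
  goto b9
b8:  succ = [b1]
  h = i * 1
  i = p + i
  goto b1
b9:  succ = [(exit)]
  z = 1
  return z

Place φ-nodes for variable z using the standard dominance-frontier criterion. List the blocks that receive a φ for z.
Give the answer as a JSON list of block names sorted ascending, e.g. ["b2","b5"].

Answer: ["b1", "b3", "b9"]

Analysis:
idom tree: b1←b0 b2←b1 b3←b1 b4←b3 b5←b3 b6←b3 b7←b5 b8←b6 b9←b1
Dom∩ at merges:
  b1: preds {b0,b8}: {b0} ∩ {b0,b1,b3,b6,b8} = {b0}; idom=b0
  b3: preds {b1,b5}: {b0,b1} ∩ {b0,b1,b3,b5} = {b0,b1}; idom=b1
  b6: preds {b3,b5}: {b0,b1,b3} ∩ {b0,b1,b3,b5} = {b0,b1,b3}; idom=b3
  b9: preds {b1,b6,b7}: {b0,b1} ∩ {b0,b1,b3,b6} ∩ {b0,b1,b3,b5,b7} = {b0,b1}; idom=b1

DF walk-up:
  join b1 pred b0: · stop@b0
  join b1 pred b8: b8→b6→b3→b1 stop@b0
  join b3 pred b1: · stop@b1
  join b3 pred b5: b5→b3 stop@b1
  join b6 pred b3: · stop@b3
  join b6 pred b5: b5 stop@b3
  join b9 pred b1: · stop@b1
  join b9 pred b6: b6→b3 stop@b1
  join b9 pred b7: b7→b5→b3 stop@b1
  b0 → ∅
  b1 → {b1}
  b2 → ∅
  b3 → {b1,b3,b9}
  b4 → ∅
  b5 → {b3,b6,b9}
  b6 → {b1,b9}
  b7 → {b9}
  b8 → {b1}
  b9 → ∅

φ for z: defs {b3,b4,b9}
  DF⁺ = {b1,b3,b9}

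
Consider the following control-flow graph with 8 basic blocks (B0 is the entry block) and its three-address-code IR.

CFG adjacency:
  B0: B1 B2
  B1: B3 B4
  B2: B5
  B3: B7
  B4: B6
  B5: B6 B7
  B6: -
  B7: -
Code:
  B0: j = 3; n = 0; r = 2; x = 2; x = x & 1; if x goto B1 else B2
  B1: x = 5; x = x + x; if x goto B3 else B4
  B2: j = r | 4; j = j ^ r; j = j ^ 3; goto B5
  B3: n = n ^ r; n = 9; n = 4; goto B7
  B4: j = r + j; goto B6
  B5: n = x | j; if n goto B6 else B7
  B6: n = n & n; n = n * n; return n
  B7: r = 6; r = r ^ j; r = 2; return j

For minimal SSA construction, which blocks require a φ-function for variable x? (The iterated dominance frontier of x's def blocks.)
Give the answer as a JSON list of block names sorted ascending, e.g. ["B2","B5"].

idom tree: B1←B0 B2←B0 B3←B1 B4←B1 B5←B2 B6←B0 B7←B0
Join-block Dom:
  B6: preds {B4,B5}: {B0,B1,B4} ∩ {B0,B2,B5} = {B0}; idom=B0
  B7: preds {B3,B5}: {B0,B1,B3} ∩ {B0,B2,B5} = {B0}; idom=B0

DF derivation:
  join B6 pred B4: B4→B1 stop@B0
  join B6 pred B5: B5→B2 stop@B0
  join B7 pred B3: B3→B1 stop@B0
  join B7 pred B5: B5→B2 stop@B0
  B0 → ∅
  B1 → {B6,B7}
  B2 → {B6,B7}
  B3 → {B7}
  B4 → {B6}
  B5 → {B6,B7}
  B6 → ∅
  B7 → ∅

φ for x: defs {B0,B1}
  DF⁺ = {B6,B7}

Answer: ["B6", "B7"]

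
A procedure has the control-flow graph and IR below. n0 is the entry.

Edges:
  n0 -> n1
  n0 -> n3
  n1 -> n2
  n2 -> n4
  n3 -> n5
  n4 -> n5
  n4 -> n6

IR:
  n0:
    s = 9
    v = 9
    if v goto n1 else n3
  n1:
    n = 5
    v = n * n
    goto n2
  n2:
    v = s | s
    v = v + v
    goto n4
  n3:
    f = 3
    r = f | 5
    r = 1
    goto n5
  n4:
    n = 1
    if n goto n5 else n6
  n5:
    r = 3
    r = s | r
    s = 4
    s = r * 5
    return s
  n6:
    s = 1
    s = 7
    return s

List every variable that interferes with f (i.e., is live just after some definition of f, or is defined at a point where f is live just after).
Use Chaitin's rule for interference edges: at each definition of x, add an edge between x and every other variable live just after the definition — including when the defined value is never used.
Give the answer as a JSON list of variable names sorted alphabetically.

Answer: ["s"]

Working:
def/use:
  n0: def={s,v} ue=∅
  n1: def={n,v} ue=∅
  n2: def={v} ue={s}
  n3: def={f,r} ue=∅
  n4: def={n} ue=∅
  n5: def={r,s} ue={s}
  n6: def={s} ue=∅

Live sets:
  n0: in=∅ out={s}
  n1: in={s} out={s}
  n2: in={s} out={s}
  n3: in={s} out={s}
  n4: in={s} out={s}
  n5: in={s} out=∅
  n6: in=∅ out=∅

Conflict graph:
  f↔{s}
  n↔{s}
  r↔{s}
  s↔{f,n,r,v}
  v↔{s}

N(f) = ["s"]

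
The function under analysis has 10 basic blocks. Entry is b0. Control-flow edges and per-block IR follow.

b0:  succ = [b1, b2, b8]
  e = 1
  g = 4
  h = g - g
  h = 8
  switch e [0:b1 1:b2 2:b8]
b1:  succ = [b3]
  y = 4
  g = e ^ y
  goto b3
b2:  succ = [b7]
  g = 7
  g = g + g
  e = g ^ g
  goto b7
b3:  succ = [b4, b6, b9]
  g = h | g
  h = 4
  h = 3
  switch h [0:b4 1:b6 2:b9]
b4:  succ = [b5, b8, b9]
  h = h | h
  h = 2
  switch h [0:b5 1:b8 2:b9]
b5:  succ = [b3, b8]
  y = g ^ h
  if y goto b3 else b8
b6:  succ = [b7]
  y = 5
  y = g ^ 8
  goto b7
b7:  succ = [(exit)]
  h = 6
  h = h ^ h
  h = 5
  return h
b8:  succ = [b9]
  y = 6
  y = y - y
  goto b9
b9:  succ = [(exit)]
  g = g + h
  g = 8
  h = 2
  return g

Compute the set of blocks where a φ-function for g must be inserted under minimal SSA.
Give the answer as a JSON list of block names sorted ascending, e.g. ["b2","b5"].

idom tree: b1←b0 b2←b0 b3←b1 b4←b3 b5←b4 b6←b3 b7←b0 b8←b0 b9←b0
Dom∩ at merges:
  b3: preds {b1,b5}: {b0,b1} ∩ {b0,b1,b3,b4,b5} = {b0,b1}; idom=b1
  b7: preds {b2,b6}: {b0,b2} ∩ {b0,b1,b3,b6} = {b0}; idom=b0
  b8: preds {b0,b4,b5}: {b0} ∩ {b0,b1,b3,b4} ∩ {b0,b1,b3,b4,b5} = {b0}; idom=b0
  b9: preds {b3,b4,b8}: {b0,b1,b3} ∩ {b0,b1,b3,b4} ∩ {b0,b8} = {b0}; idom=b0

DF derivation:
  join b3 pred b1: · stop@b1
  join b3 pred b5: b5→b4→b3 stop@b1
  join b7 pred b2: b2 stop@b0
  join b7 pred b6: b6→b3→b1 stop@b0
  join b8 pred b0: · stop@b0
  join b8 pred b4: b4→b3→b1 stop@b0
  join b8 pred b5: b5→b4→b3→b1 stop@b0
  join b9 pred b3: b3→b1 stop@b0
  join b9 pred b4: b4→b3→b1 stop@b0
  join b9 pred b8: b8 stop@b0
  b0: DF=∅
  b1: DF={b7,b8,b9}
  b2: DF={b7}
  b3: DF={b3,b7,b8,b9}
  b4: DF={b3,b8,b9}
  b5: DF={b3,b8}
  b6: DF={b7}
  b7: DF=∅
  b8: DF={b9}
  b9: DF=∅

φ for g: defs {b0,b1,b2,b3,b9}
  DF⁺ = {b3,b7,b8,b9}

Answer: ["b3", "b7", "b8", "b9"]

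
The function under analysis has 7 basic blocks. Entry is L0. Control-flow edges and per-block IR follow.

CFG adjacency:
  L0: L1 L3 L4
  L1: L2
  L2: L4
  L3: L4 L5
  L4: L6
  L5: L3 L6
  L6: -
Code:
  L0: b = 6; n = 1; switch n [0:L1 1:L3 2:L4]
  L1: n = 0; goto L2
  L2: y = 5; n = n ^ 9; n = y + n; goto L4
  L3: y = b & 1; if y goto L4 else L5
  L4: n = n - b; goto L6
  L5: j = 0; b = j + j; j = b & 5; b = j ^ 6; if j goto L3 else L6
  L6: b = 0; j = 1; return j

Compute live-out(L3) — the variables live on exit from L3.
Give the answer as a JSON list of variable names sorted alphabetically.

Answer: ["b", "n"]

Derivation:
def/use:
  L0: {b,n} / ∅
  L1: {n} / ∅
  L2: {n,y} / {n}
  L3: {y} / {b}
  L4: {n} / {b,n}
  L5: {b,j} / ∅
  L6: {b,j} / ∅

Backward fixpoint:
  L0 li=∅ lo={b,n}
  L1 li={b} lo={b,n}
  L2 li={b,n} lo={b,n}
  L3 li={b,n} lo={b,n}
  L4 li={b,n} lo=∅
  L5 li={n} lo={b,n}
  L6 li=∅ lo=∅

live-out(L3) = ["b", "n"]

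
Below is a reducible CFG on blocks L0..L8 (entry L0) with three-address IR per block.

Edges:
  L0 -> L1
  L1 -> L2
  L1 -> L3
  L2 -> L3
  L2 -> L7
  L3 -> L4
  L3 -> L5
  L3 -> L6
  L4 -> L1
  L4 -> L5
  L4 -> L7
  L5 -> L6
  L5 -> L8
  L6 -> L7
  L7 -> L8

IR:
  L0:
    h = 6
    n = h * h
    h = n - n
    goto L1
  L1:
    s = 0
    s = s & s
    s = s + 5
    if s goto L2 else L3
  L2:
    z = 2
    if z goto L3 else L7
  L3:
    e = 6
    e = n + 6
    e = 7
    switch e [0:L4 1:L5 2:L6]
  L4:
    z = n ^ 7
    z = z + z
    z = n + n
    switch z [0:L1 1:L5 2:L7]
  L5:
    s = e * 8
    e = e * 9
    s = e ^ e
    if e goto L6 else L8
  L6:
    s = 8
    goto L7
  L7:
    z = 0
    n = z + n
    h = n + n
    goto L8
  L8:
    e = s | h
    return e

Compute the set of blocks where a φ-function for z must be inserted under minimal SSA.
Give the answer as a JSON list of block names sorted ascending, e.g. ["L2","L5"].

idom tree: L1←L0 L2←L1 L3←L1 L4←L3 L5←L3 L6←L3 L7←L1 L8←L1
Join-block Dom:
  L1: preds {L0,L4}: {L0} ∩ {L0,L1,L3,L4} = {L0}; idom=L0
  L3: preds {L1,L2}: {L0,L1} ∩ {L0,L1,L2} = {L0,L1}; idom=L1
  L5: preds {L3,L4}: {L0,L1,L3} ∩ {L0,L1,L3,L4} = {L0,L1,L3}; idom=L3
  L6: preds {L3,L5}: {L0,L1,L3} ∩ {L0,L1,L3,L5} = {L0,L1,L3}; idom=L3
  L7: preds {L2,L4,L6}: {L0,L1,L2} ∩ {L0,L1,L3,L4} ∩ {L0,L1,L3,L6} = {L0,L1}; idom=L1
  L8: preds {L5,L7}: {L0,L1,L3,L5} ∩ {L0,L1,L7} = {L0,L1}; idom=L1

DF derivation:
  L1←L0: walk · to L0
  L1←L4: walk L4→L3→L1 to L0
  L3←L1: walk · to L1
  L3←L2: walk L2 to L1
  L5←L3: walk · to L3
  L5←L4: walk L4 to L3
  L6←L3: walk · to L3
  L6←L5: walk L5 to L3
  L7←L2: walk L2 to L1
  L7←L4: walk L4→L3 to L1
  L7←L6: walk L6→L3 to L1
  L8←L5: walk L5→L3 to L1
  L8←L7: walk L7 to L1
  DF(L0)=∅
  DF(L1)={L1}
  DF(L2)={L3,L7}
  DF(L3)={L1,L7,L8}
  DF(L4)={L1,L5,L7}
  DF(L5)={L6,L8}
  DF(L6)={L7}
  DF(L7)={L8}
  DF(L8)=∅

φ for z: defs {L2,L4,L7}
  DF⁺ = {L1,L3,L5,L6,L7,L8}

Answer: ["L1", "L3", "L5", "L6", "L7", "L8"]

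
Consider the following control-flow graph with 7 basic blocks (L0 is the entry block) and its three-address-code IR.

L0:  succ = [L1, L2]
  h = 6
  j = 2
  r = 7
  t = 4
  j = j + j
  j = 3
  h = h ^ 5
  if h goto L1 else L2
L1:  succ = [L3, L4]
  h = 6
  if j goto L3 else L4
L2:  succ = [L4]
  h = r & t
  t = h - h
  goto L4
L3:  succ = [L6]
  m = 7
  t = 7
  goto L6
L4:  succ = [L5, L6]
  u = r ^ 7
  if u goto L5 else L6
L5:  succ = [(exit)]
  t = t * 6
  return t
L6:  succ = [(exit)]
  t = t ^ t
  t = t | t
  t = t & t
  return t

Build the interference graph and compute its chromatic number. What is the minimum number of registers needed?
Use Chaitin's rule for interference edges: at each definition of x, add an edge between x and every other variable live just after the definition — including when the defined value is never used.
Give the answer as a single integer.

Answer: 4

Derivation:
Per-block:
  L0: {h,j,r,t} / ∅
  L1: {h} / {j}
  L2: {h,t} / {r,t}
  L3: {m,t} / ∅
  L4: {u} / {r}
  L5: {t} / {t}
  L6: {t} / {t}

Liveness:
  live L0: ∅→{j,r,t}
  live L1: {j,r,t}→{r,t}
  live L2: {r,t}→{r,t}
  live L3: ∅→{t}
  live L4: {r,t}→{t}
  live L5: {t}→∅
  live L6: {t}→∅

Conflict graph:
  h: {j,r,t}
  j: {h,r,t}
  m: ∅
  r: {h,j,t}
  t: {h,j,r,u}
  u: {t}

Colouring:
  {h,j,r,t} pairwise interfere (4-clique) ⇒ χ ≥ 4
  4-colouring: c0={m,t}  c1={h,u}  c2={j}  c3={r}
  χ = 4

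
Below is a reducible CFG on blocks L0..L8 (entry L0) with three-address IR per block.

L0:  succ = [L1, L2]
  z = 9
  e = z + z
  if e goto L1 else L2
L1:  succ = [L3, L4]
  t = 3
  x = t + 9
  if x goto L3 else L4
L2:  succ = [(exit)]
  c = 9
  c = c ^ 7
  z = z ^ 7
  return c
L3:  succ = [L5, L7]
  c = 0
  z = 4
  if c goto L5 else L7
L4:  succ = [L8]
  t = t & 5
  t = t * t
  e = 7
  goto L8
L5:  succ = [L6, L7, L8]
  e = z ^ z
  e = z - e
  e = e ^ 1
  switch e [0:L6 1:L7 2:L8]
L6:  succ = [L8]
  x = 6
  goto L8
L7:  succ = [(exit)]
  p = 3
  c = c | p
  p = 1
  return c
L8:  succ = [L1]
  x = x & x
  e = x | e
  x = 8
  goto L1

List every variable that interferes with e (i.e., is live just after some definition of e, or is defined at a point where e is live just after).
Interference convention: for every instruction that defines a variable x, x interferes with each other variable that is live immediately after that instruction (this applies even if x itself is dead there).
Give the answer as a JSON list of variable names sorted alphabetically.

Answer: ["c", "x", "z"]

Analysis:
Per-block:
  L0: def={e,z} ue=∅
  L1: def={t,x} ue=∅
  L2: def={c,z} ue={z}
  L3: def={c,z} ue=∅
  L4: def={e,t} ue={t}
  L5: def={e} ue={z}
  L6: def={x} ue=∅
  L7: def={c,p} ue={c}
  L8: def={e,x} ue={e,x}

Liveness:
  L0: in=∅ out={z}
  L1: in=∅ out={t,x}
  L2: in={z} out=∅
  L3: in={x} out={c,x,z}
  L4: in={t,x} out={e,x}
  L5: in={c,x,z} out={c,e,x}
  L6: in={e} out={e,x}
  L7: in={c} out=∅
  L8: in={e,x} out=∅

Interference:
  c: {e,p,x,z}
  e: {c,x,z}
  p: {c}
  t: {x}
  x: {c,e,t,z}
  z: {c,e,x}

N(e) = ["c", "x", "z"]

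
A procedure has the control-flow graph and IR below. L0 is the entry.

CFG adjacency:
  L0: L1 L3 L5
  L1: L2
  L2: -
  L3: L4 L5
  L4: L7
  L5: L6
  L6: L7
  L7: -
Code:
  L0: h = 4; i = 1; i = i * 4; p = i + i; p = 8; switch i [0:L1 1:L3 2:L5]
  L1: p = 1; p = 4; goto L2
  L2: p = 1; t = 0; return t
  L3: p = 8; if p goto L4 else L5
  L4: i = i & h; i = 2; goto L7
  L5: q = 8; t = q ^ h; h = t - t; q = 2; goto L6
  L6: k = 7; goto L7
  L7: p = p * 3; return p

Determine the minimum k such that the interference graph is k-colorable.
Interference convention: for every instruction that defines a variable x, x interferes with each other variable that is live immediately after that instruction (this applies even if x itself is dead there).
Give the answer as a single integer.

Answer: 3

Analysis:
Per-block:
  L0 def {h,i,p} use ∅
  L1 def {p} use ∅
  L2 def {p,t} use ∅
  L3 def {p} use ∅
  L4 def {i} use {h,i}
  L5 def {h,q,t} use {h}
  L6 def {k} use ∅
  L7 def {p} use {p}

Live sets:
  L0 li=∅ lo={h,i,p}
  L1 li=∅ lo=∅
  L2 li=∅ lo=∅
  L3 li={h,i} lo={h,i,p}
  L4 li={h,i,p} lo={p}
  L5 li={h,p} lo={p}
  L6 li={p} lo={p}
  L7 li={p} lo=∅

Interference:
  h: {i,p,q}
  i: {h,p}
  k: {p}
  p: {h,i,k,q,t}
  q: {h,p}
  t: {p}

Chromatic number:
  {h,i,p} pairwise interfere (3-clique) ⇒ χ ≥ 3
  3-colouring: r0={p}  r1={h,k,t}  r2={i,q}
  χ = 3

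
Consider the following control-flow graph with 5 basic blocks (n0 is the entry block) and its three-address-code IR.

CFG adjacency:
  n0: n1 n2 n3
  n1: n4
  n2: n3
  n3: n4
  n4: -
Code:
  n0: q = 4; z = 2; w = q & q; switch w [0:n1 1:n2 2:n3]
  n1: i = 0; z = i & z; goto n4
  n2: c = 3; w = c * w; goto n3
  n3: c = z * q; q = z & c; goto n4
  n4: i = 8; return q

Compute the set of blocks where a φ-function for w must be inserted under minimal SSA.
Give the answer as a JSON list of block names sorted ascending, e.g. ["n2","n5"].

Answer: ["n3", "n4"]

Derivation:
idom tree: n1←n0 n2←n0 n3←n0 n4←n0
Join-block Dom:
  n3: preds {n0,n2}: {n0} ∩ {n0,n2} = {n0}; idom=n0
  n4: preds {n1,n3}: {n0,n1} ∩ {n0,n3} = {n0}; idom=n0

DF derivation:
  join n3 pred n0: · stop@n0
  join n3 pred n2: n2 stop@n0
  join n4 pred n1: n1 stop@n0
  join n4 pred n3: n3 stop@n0
  n0 → ∅
  n1 → {n4}
  n2 → {n3}
  n3 → {n4}
  n4 → ∅

φ for w: defs {n0,n2}
  DF⁺ = {n3,n4}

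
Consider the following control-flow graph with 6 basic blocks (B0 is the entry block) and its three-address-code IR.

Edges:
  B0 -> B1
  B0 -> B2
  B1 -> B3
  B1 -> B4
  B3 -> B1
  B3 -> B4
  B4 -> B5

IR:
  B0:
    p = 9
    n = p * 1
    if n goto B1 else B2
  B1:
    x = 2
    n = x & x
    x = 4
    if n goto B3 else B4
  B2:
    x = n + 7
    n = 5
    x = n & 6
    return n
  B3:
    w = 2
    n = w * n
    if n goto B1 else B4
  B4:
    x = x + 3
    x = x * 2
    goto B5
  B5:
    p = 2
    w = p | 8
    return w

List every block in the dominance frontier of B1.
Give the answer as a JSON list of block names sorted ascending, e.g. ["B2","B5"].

idom tree: B1←B0 B2←B0 B3←B1 B4←B1 B5←B4
Join-block Dom:
  B1: preds {B0,B3}: {B0} ∩ {B0,B1,B3} = {B0}; idom=B0
  B4: preds {B1,B3}: {B0,B1} ∩ {B0,B1,B3} = {B0,B1}; idom=B1

DF derivation:
  B1←B0: walk · to B0
  B1←B3: walk B3→B1 to B0
  B4←B1: walk · to B1
  B4←B3: walk B3 to B1
  B0: DF=∅
  B1: DF={B1}
  B2: DF=∅
  B3: DF={B1,B4}
  B4: DF=∅
  B5: DF=∅

DF(B1) = ["B1"]

Answer: ["B1"]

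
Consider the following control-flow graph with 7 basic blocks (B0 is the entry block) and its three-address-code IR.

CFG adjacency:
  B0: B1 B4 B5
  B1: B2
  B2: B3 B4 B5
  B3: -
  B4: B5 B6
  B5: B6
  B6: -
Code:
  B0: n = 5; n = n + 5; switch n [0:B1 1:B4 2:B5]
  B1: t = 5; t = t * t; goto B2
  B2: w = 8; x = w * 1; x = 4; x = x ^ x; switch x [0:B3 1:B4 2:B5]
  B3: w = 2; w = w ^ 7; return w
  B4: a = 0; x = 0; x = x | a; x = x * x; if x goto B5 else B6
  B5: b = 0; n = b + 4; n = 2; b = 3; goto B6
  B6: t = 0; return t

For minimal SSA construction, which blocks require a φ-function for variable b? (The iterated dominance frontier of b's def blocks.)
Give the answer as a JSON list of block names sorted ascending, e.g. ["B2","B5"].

idom tree: B1←B0 B2←B1 B3←B2 B4←B0 B5←B0 B6←B0
Dom∩ at merges:
  B4: preds {B0,B2}: {B0} ∩ {B0,B1,B2} = {B0}; idom=B0
  B5: preds {B0,B2,B4}: {B0} ∩ {B0,B1,B2} ∩ {B0,B4} = {B0}; idom=B0
  B6: preds {B4,B5}: {B0,B4} ∩ {B0,B5} = {B0}; idom=B0

Frontier:
  join B4 pred B0: · stop@B0
  join B4 pred B2: B2→B1 stop@B0
  join B5 pred B0: · stop@B0
  join B5 pred B2: B2→B1 stop@B0
  join B5 pred B4: B4 stop@B0
  join B6 pred B4: B4 stop@B0
  join B6 pred B5: B5 stop@B0
  B0: DF=∅
  B1: DF={B4,B5}
  B2: DF={B4,B5}
  B3: DF=∅
  B4: DF={B5,B6}
  B5: DF={B6}
  B6: DF=∅

φ for b: defs {B5}
  DF⁺ = {B6}

Answer: ["B6"]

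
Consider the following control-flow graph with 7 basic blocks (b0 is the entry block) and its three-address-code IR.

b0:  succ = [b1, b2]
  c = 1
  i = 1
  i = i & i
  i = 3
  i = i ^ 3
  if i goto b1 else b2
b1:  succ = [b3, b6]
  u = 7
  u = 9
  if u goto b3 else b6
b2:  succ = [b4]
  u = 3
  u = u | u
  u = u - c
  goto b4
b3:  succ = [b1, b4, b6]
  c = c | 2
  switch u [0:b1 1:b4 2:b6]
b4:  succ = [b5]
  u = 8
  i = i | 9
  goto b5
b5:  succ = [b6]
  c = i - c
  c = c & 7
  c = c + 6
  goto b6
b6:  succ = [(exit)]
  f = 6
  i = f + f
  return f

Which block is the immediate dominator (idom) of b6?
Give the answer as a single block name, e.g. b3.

Answer: b0

Analysis:
idom tree: b1←b0 b2←b0 b3←b1 b4←b0 b5←b4 b6←b0
Join-block Dom:
  b1: preds {b0,b3}: {b0} ∩ {b0,b1,b3} = {b0}; idom=b0
  b4: preds {b2,b3}: {b0,b2} ∩ {b0,b1,b3} = {b0}; idom=b0
  b6: preds {b1,b3,b5}: {b0,b1} ∩ {b0,b1,b3} ∩ {b0,b4,b5} = {b0}; idom=b0

idom(b6) = b0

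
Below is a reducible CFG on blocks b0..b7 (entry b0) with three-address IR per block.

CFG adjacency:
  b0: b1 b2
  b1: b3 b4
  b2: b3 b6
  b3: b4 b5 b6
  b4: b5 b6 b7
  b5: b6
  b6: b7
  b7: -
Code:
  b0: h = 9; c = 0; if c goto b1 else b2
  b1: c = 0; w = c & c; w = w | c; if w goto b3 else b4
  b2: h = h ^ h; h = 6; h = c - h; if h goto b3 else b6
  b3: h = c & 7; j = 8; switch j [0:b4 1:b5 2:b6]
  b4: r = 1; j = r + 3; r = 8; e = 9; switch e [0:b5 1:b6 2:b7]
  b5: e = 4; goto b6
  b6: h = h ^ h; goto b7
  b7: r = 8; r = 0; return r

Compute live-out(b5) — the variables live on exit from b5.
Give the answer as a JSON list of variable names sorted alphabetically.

Block summaries:
  b0 def {c,h} use ∅
  b1 def {c,w} use ∅
  b2 def {h} use {c,h}
  b3 def {h,j} use {c}
  b4 def {e,j,r} use ∅
  b5 def {e} use ∅
  b6 def {h} use {h}
  b7 def {r} use ∅

Live sets:
  b0 li=∅ lo={c,h}
  b1 li={h} lo={c,h}
  b2 li={c,h} lo={c,h}
  b3 li={c} lo={h}
  b4 li={h} lo={h}
  b5 li={h} lo={h}
  b6 li={h} lo=∅
  b7 li=∅ lo=∅

live-out(b5) = ["h"]

Answer: ["h"]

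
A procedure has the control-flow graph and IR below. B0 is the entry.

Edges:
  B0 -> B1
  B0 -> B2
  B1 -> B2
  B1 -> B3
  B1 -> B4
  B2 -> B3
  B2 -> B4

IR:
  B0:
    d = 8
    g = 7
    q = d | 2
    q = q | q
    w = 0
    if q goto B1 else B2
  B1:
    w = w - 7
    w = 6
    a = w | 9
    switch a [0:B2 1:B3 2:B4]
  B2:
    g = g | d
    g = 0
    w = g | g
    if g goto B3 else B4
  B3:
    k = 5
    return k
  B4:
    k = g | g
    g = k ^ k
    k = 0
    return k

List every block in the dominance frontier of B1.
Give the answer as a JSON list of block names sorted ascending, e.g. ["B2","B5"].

idom tree: B1←B0 B2←B0 B3←B0 B4←B0
Dom at joins:
  B2: preds {B0,B1}: {B0} ∩ {B0,B1} = {B0}; idom=B0
  B3: preds {B1,B2}: {B0,B1} ∩ {B0,B2} = {B0}; idom=B0
  B4: preds {B1,B2}: {B0,B1} ∩ {B0,B2} = {B0}; idom=B0

Frontier:
  B2←B0: walk · to B0
  B2←B1: walk B1 to B0
  B3←B1: walk B1 to B0
  B3←B2: walk B2 to B0
  B4←B1: walk B1 to B0
  B4←B2: walk B2 to B0
  DF(B0)=∅
  DF(B1)={B2,B3,B4}
  DF(B2)={B3,B4}
  DF(B3)=∅
  DF(B4)=∅

DF(B1) = ["B2", "B3", "B4"]

Answer: ["B2", "B3", "B4"]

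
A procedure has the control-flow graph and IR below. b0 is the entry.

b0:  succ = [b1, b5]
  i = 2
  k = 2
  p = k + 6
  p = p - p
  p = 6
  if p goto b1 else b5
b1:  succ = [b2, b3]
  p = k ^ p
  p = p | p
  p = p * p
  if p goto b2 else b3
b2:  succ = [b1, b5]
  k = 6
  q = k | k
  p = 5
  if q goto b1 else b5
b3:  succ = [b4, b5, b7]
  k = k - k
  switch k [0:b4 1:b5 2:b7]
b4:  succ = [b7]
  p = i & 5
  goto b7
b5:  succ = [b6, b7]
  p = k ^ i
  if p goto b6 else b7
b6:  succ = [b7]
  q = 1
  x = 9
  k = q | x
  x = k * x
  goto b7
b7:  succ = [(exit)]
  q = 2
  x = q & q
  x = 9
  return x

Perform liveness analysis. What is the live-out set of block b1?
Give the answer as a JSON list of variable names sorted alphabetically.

Answer: ["i", "k"]

Working:
def/use:
  b0: {i,k,p} / ∅
  b1: {p} / {k,p}
  b2: {k,p,q} / ∅
  b3: {k} / {k}
  b4: {p} / {i}
  b5: {p} / {i,k}
  b6: {k,q,x} / ∅
  b7: {q,x} / ∅

Live sets:
  b0 li=∅ lo={i,k,p}
  b1 li={i,k,p} lo={i,k}
  b2 li={i} lo={i,k,p}
  b3 li={i,k} lo={i,k}
  b4 li={i} lo=∅
  b5 li={i,k} lo=∅
  b6 li=∅ lo=∅
  b7 li=∅ lo=∅

live-out(b1) = ["i", "k"]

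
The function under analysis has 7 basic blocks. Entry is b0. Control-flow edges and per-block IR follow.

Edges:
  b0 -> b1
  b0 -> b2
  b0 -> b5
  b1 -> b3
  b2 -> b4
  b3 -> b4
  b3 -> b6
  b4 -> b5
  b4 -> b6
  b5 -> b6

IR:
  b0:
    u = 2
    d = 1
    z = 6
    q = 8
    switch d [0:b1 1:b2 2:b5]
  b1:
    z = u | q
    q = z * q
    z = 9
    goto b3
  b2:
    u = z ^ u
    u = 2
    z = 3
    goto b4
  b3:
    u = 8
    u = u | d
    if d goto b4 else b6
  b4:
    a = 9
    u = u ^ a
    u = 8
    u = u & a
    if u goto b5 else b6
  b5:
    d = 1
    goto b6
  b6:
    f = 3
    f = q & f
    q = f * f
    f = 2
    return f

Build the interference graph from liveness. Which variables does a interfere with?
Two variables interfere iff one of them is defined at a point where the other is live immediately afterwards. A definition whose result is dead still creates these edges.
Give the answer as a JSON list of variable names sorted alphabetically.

Answer: ["q", "u"]

Working:
def/use:
  b0: {d,q,u,z} / ∅
  b1: {q,z} / {q,u}
  b2: {u,z} / {u,z}
  b3: {u} / {d}
  b4: {a,u} / {u}
  b5: {d} / ∅
  b6: {f,q} / {q}

Backward fixpoint:
  b0 li=∅ lo={d,q,u,z}
  b1 li={d,q,u} lo={d,q}
  b2 li={q,u,z} lo={q,u}
  b3 li={d,q} lo={q,u}
  b4 li={q,u} lo={q}
  b5 li={q} lo={q}
  b6 li={q} lo=∅

Interfere edges:
  a: {q,u}
  d: {q,u,z}
  f: {q}
  q: {a,d,f,u,z}
  u: {a,d,q,z}
  z: {d,q,u}

N(a) = ["q", "u"]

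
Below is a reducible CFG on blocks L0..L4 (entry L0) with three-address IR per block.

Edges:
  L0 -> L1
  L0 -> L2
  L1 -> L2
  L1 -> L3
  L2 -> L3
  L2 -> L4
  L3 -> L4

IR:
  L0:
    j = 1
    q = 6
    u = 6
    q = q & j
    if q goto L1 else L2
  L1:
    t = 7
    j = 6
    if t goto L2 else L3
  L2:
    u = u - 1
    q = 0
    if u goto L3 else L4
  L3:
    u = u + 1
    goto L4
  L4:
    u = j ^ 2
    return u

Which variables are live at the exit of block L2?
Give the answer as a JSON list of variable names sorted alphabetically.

Per-block:
  L0 def {j,q,u} use ∅
  L1 def {j,t} use ∅
  L2 def {q,u} use {u}
  L3 def {u} use {u}
  L4 def {u} use {j}

Liveness:
  L0 li=∅ lo={j,u}
  L1 li={u} lo={j,u}
  L2 li={j,u} lo={j,u}
  L3 li={j,u} lo={j}
  L4 li={j} lo=∅

live-out(L2) = ["j", "u"]

Answer: ["j", "u"]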